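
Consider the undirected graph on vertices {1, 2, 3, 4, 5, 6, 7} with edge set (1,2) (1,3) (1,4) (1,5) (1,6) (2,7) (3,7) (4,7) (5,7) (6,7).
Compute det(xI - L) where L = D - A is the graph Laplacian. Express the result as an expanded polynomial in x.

x^7 - 20x^6 + 155x^5 - 600x^4 + 1240x^3 - 1312x^2 + 560x

Each diagonal entry of L is the vertex degree and each off-diagonal entry is -1 where an edge is present, 0 otherwise; in the order [1, 2, 3, 4, 5, 6, 7] the diagonal is [5, 2, 2, 2, 2, 2, 5]. L has integer entries, so p(x) = det(xI - L) has integer coefficients. Expanding the determinant yields x^7 - 20x^6 + 155x^5 - 600x^4 + 1240x^3 - 1312x^2 + 560x. The constant term is 0 because L is singular (the all-ones vector lies in its kernel).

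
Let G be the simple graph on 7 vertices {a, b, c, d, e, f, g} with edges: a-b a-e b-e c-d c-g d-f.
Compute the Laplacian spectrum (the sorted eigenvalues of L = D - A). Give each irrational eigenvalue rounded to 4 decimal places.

[0, 0, 0.5858, 2, 3, 3, 3.4142]

Reading degrees in the order [a, b, c, d, e, f, g] gives [2, 2, 2, 2, 2, 1, 1]; set D = diag(2, 2, 2, 2, 2, 1, 1) and form L = D - A. Diagonalising L (or applying a numerical eigensolver to the 7x7 matrix) gives the spectrum above. The 2 zero eigenvalues correspond to the 2 connected components.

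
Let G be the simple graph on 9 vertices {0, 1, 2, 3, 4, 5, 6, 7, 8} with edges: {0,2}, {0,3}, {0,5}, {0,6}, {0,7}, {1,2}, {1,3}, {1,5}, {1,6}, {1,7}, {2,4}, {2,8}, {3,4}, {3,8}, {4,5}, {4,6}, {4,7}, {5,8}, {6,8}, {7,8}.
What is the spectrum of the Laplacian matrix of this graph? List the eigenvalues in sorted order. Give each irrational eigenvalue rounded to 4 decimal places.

Reading degrees in the order [0, 1, 2, 3, 4, 5, 6, 7, 8] gives [5, 5, 4, 4, 5, 4, 4, 4, 5]; set D = diag(5, 5, 4, 4, 5, 4, 4, 4, 5) and form L = D - A. Diagonalising L (or applying a numerical eigensolver to the 9x9 matrix) gives the spectrum above. The largest eigenvalue, 9, is at most the vertex count 9.

[0, 4, 4, 4, 4, 5, 5, 5, 9]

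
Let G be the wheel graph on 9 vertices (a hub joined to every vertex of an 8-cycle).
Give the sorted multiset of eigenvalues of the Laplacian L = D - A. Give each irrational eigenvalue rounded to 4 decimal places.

[0, 1.5858, 1.5858, 3, 3, 4.4142, 4.4142, 5, 9]

The graph has 9 vertices and degree multiset [8, 3, 3, 3, 3, 3, 3, 3, 3]; D is the diagonal matrix of degrees and L = D - A. The multiplicity of 0 as a Laplacian eigenvalue equals the number of connected components.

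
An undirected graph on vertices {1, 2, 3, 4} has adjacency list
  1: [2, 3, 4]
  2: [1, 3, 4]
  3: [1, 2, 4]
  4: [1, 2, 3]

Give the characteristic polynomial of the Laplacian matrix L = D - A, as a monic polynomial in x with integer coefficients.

x^4 - 12x^3 + 48x^2 - 64x

With the vertex order [1, 2, 3, 4], the degrees are [3, 3, 3, 3], giving D = diag(3, 3, 3, 3) and L = D - A. Computing det(xI - L) by cofactor expansion (or equivalently via sum-over-permutations) gives x^4 - 12x^3 + 48x^2 - 64x. The coefficient of x^3 equals -trace(L) = -12, matching the sum of degrees. The eigenvalues sum to 12, which equals trace(L) = 2|E|. There is one zero in the spectrum, matching the 1 component.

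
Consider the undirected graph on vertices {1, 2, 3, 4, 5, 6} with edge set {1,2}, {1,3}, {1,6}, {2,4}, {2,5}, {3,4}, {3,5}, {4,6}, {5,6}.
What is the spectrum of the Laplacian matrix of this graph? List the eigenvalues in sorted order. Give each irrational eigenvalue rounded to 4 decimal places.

[0, 3, 3, 3, 3, 6]

Reading degrees in the order [1, 2, 3, 4, 5, 6] gives [3, 3, 3, 3, 3, 3]; set D = diag(3, 3, 3, 3, 3, 3) and form L = D - A. Since every row of L sums to 0, the all-ones vector is in the kernel and 0 is an eigenvalue. The single zero eigenvalue shows the graph is connected. By the matrix-tree theorem the graph has (1/6) * product of the nonzero eigenvalues = 81 spanning trees.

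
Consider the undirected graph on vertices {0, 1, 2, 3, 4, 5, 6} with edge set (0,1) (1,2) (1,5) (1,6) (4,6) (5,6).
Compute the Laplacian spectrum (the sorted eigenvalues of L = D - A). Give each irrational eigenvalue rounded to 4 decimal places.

[0, 0, 0.6314, 1, 1.4738, 3.7877, 5.1071]

Reading degrees in the order [0, 1, 2, 3, 4, 5, 6] gives [1, 4, 1, 0, 1, 2, 3]; set D = diag(1, 4, 1, 0, 1, 2, 3) and form L = D - A. The multiplicity of 0 as a Laplacian eigenvalue equals the number of connected components. The 2 zero eigenvalues correspond to the 2 connected components. The eigenvalues sum to 12, which equals trace(L) = 2|E|. The largest eigenvalue, 5.1071, is at most the vertex count 7.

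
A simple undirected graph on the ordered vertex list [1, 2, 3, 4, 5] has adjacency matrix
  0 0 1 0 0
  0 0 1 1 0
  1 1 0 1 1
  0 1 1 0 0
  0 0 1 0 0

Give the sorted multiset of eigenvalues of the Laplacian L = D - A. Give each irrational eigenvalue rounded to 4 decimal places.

With the vertex order [1, 2, 3, 4, 5], the degrees are [1, 2, 4, 2, 1], giving D = diag(1, 2, 4, 2, 1) and L = D - A. L is symmetric positive semidefinite, so every eigenvalue is real and nonnegative. The single zero eigenvalue shows the graph is connected. There is one zero in the spectrum, matching the 1 component. The largest eigenvalue, 5, is at most the vertex count 5.

[0, 1, 1, 3, 5]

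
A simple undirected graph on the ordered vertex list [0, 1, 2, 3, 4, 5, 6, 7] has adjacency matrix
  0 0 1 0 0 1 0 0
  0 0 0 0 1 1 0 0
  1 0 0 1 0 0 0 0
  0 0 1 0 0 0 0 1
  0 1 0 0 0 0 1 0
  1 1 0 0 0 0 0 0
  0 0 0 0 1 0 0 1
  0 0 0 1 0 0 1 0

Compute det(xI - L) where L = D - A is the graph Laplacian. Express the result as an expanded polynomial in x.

x^8 - 16x^7 + 104x^6 - 352x^5 + 660x^4 - 672x^3 + 336x^2 - 64x

Reading degrees in the order [0, 1, 2, 3, 4, 5, 6, 7] gives [2, 2, 2, 2, 2, 2, 2, 2]; set D = diag(2, 2, 2, 2, 2, 2, 2, 2) and form L = D - A. Computing det(xI - L) by cofactor expansion (or equivalently via sum-over-permutations) gives x^8 - 16x^7 + 104x^6 - 352x^5 + 660x^4 - 672x^3 + 336x^2 - 64x. The coefficient of x^7 equals -trace(L) = -16, matching the sum of degrees. The largest eigenvalue, 4, is at most the vertex count 8.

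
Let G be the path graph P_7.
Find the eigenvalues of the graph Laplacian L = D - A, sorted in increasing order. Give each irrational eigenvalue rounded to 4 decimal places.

The graph has 7 vertices and degree multiset [2, 2, 2, 2, 2, 1, 1]; D is the diagonal matrix of degrees and L = D - A. Diagonalising L (or applying a numerical eigensolver to the 7x7 matrix) gives the spectrum above.

[0, 0.1981, 0.7530, 1.5550, 2.4450, 3.2470, 3.8019]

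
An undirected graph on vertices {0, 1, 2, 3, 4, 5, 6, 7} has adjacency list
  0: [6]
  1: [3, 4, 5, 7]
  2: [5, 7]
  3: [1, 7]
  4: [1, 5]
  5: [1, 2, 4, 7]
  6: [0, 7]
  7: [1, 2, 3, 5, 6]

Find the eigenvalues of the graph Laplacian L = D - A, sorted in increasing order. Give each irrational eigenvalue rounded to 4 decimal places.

[0, 0.4341, 1.6972, 1.7185, 2.5032, 4.1497, 5.3028, 6.1946]

Reading degrees in the order [0, 1, 2, 3, 4, 5, 6, 7] gives [1, 4, 2, 2, 2, 4, 2, 5]; set D = diag(1, 4, 2, 2, 2, 4, 2, 5) and form L = D - A. L is symmetric positive semidefinite, so every eigenvalue is real and nonnegative. The single zero eigenvalue shows the graph is connected.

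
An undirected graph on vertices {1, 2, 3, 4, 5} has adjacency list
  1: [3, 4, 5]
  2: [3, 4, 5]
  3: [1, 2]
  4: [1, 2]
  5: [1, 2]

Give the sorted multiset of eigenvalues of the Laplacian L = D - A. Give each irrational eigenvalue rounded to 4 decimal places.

[0, 2, 2, 3, 5]

With the vertex order [1, 2, 3, 4, 5], the degrees are [3, 3, 2, 2, 2], giving D = diag(3, 3, 2, 2, 2) and L = D - A. L is symmetric positive semidefinite, so every eigenvalue is real and nonnegative. The single zero eigenvalue shows the graph is connected.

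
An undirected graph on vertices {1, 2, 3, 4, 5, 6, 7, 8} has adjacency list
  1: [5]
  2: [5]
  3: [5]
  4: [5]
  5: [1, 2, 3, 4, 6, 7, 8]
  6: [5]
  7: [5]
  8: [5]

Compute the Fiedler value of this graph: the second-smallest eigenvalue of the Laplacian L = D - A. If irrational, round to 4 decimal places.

With the vertex order [1, 2, 3, 4, 5, 6, 7, 8], the degrees are [1, 1, 1, 1, 7, 1, 1, 1], giving D = diag(1, 1, 1, 1, 7, 1, 1, 1) and L = D - A. Computing the eigenvalues of L and sorting gives [0, 1, 1, 1, 1, 1, 1, 8]. The Fiedler value lambda_2 = 1 is strictly positive, so the graph is connected. By the matrix-tree theorem the graph has (1/8) * product of the nonzero eigenvalues = 1 spanning tree.

1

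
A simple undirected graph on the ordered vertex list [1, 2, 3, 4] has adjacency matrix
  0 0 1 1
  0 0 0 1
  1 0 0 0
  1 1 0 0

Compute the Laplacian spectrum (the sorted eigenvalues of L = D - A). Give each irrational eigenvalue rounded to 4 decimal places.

[0, 0.5858, 2, 3.4142]

With the vertex order [1, 2, 3, 4], the degrees are [2, 1, 1, 2], giving D = diag(2, 1, 1, 2) and L = D - A. The multiplicity of 0 as a Laplacian eigenvalue equals the number of connected components. The single zero eigenvalue shows the graph is connected. The eigenvalues sum to 6, which equals trace(L) = 2|E|. By the matrix-tree theorem the graph has (1/4) * product of the nonzero eigenvalues = 1 spanning tree.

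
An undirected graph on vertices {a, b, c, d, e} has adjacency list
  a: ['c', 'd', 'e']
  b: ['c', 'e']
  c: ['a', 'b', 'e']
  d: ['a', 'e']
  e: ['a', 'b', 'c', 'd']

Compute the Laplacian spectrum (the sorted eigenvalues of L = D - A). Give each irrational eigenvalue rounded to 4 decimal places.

Reading degrees in the order [a, b, c, d, e] gives [3, 2, 3, 2, 4]; set D = diag(3, 2, 3, 2, 4) and form L = D - A. Since every row of L sums to 0, the all-ones vector is in the kernel and 0 is an eigenvalue. The single zero eigenvalue shows the graph is connected. By the matrix-tree theorem the graph has (1/5) * product of the nonzero eigenvalues = 21 spanning trees.

[0, 1.5858, 3, 4.4142, 5]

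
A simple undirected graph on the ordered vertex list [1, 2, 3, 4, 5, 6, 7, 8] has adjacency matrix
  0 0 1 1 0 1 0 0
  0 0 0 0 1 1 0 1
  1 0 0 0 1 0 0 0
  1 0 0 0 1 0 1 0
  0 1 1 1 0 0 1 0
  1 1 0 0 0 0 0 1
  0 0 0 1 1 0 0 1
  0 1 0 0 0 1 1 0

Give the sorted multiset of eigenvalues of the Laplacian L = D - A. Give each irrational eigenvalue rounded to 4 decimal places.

[0, 1.3031, 1.8493, 2.5592, 3.3182, 4.5112, 4.8577, 5.6012]

Reading degrees in the order [1, 2, 3, 4, 5, 6, 7, 8] gives [3, 3, 2, 3, 4, 3, 3, 3]; set D = diag(3, 3, 2, 3, 4, 3, 3, 3) and form L = D - A. Since every row of L sums to 0, the all-ones vector is in the kernel and 0 is an eigenvalue. By the matrix-tree theorem the graph has (1/8) * product of the nonzero eigenvalues = 314 spanning trees.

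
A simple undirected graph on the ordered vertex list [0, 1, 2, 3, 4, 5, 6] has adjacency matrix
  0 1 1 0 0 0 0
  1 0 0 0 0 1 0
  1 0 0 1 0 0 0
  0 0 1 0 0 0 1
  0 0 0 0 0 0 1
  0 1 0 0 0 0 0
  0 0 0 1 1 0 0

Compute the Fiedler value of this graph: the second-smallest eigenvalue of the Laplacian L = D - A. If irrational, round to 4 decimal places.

Each diagonal entry of L is the vertex degree and each off-diagonal entry is -1 where an edge is present, 0 otherwise; in the order [0, 1, 2, 3, 4, 5, 6] the diagonal is [2, 2, 2, 2, 1, 1, 2]. The smallest Laplacian eigenvalue is always 0. The next one, lambda_2 = 0.1981, measures how hard the graph is to disconnect: larger values mean better connectivity. By the matrix-tree theorem the graph has (1/7) * product of the nonzero eigenvalues = 1 spanning tree.

0.1981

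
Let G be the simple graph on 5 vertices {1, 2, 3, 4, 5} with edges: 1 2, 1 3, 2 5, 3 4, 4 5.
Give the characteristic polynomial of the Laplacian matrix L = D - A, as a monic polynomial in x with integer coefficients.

x^5 - 10x^4 + 35x^3 - 50x^2 + 25x

Each diagonal entry of L is the vertex degree and each off-diagonal entry is -1 where an edge is present, 0 otherwise; in the order [1, 2, 3, 4, 5] the diagonal is [2, 2, 2, 2, 2]. Computing det(xI - L) by cofactor expansion (or equivalently via sum-over-permutations) gives x^5 - 10x^4 + 35x^3 - 50x^2 + 25x. The constant term is 0 because L is singular (the all-ones vector lies in its kernel).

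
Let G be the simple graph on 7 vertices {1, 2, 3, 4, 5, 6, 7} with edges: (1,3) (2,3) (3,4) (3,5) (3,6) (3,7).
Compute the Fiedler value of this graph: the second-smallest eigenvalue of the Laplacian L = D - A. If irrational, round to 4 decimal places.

1

With the vertex order [1, 2, 3, 4, 5, 6, 7], the degrees are [1, 1, 6, 1, 1, 1, 1], giving D = diag(1, 1, 6, 1, 1, 1, 1) and L = D - A. Computing the eigenvalues of L and sorting gives [0, 1, 1, 1, 1, 1, 7]. The Fiedler value lambda_2 = 1 is strictly positive, so the graph is connected.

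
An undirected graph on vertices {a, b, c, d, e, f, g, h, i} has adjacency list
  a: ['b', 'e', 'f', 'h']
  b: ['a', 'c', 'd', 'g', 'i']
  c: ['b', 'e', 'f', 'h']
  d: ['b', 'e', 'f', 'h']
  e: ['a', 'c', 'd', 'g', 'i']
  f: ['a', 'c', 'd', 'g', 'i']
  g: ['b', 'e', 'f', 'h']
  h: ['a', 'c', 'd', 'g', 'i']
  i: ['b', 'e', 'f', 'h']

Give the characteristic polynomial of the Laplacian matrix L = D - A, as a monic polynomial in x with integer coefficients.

With the vertex order [a, b, c, d, e, f, g, h, i], the degrees are [4, 5, 4, 4, 5, 5, 4, 5, 4], giving D = diag(4, 5, 4, 4, 5, 5, 4, 5, 4) and L = D - A. The eigenvalues of L are [0, 4, 4, 4, 4, 5, 5, 5, 9]; the characteristic polynomial is the product of (x - lambda_i), which multiplies out to x^9 - 40x^8 + 690x^7 - 6720x^6 + 40485x^5 - 154704x^4 + 366560x^3 - 492800x^2 + 288000x. The coefficient of x^8 equals -trace(L) = -40, matching the sum of degrees. The largest eigenvalue, 9, is at most the vertex count 9. By the matrix-tree theorem the graph has (1/9) * product of the nonzero eigenvalues = 32000 spanning trees.

x^9 - 40x^8 + 690x^7 - 6720x^6 + 40485x^5 - 154704x^4 + 366560x^3 - 492800x^2 + 288000x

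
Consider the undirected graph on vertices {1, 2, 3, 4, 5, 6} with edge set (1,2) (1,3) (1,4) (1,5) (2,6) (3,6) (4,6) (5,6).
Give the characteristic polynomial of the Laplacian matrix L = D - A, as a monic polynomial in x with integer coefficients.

x^6 - 16x^5 + 96x^4 - 272x^3 + 368x^2 - 192x

Each diagonal entry of L is the vertex degree and each off-diagonal entry is -1 where an edge is present, 0 otherwise; in the order [1, 2, 3, 4, 5, 6] the diagonal is [4, 2, 2, 2, 2, 4]. L has integer entries, so p(x) = det(xI - L) has integer coefficients. Expanding the determinant yields x^6 - 16x^5 + 96x^4 - 272x^3 + 368x^2 - 192x. Since p(0) = det(-L) = 0, x divides p(x). There is one zero in the spectrum, matching the 1 component. By the matrix-tree theorem the graph has (1/6) * product of the nonzero eigenvalues = 32 spanning trees.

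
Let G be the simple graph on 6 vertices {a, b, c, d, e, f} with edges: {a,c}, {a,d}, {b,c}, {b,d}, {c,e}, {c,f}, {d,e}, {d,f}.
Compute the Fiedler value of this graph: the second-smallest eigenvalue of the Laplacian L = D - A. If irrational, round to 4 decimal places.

Reading degrees in the order [a, b, c, d, e, f] gives [2, 2, 4, 4, 2, 2]; set D = diag(2, 2, 4, 4, 2, 2) and form L = D - A. Computing the eigenvalues of L and sorting gives [0, 2, 2, 2, 4, 6]. The Fiedler value lambda_2 = 2 is strictly positive, so the graph is connected. There is one zero in the spectrum, matching the 1 component. By the matrix-tree theorem the graph has (1/6) * product of the nonzero eigenvalues = 32 spanning trees.

2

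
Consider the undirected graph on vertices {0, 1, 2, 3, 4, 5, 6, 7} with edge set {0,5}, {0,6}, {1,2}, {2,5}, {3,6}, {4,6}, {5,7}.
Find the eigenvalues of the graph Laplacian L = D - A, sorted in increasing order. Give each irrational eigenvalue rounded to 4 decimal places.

[0, 0.2137, 0.6177, 1, 1.4977, 2.3537, 3.8408, 4.4763]

Each diagonal entry of L is the vertex degree and each off-diagonal entry is -1 where an edge is present, 0 otherwise; in the order [0, 1, 2, 3, 4, 5, 6, 7] the diagonal is [2, 1, 2, 1, 1, 3, 3, 1]. Since every row of L sums to 0, the all-ones vector is in the kernel and 0 is an eigenvalue. By the matrix-tree theorem the graph has (1/8) * product of the nonzero eigenvalues = 1 spanning tree.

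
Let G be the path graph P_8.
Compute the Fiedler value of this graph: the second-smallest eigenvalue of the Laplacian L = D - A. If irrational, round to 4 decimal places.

0.1522

The graph has 8 vertices and degree multiset [2, 2, 2, 2, 2, 2, 1, 1]; D is the diagonal matrix of degrees and L = D - A. Computing the eigenvalues of L and sorting gives [0, 0.1522, 0.5858, 1.2346, 2, 2.7654, 3.4142, 3.8478]. The Fiedler value lambda_2 = 0.1522 is strictly positive, so the graph is connected. The largest eigenvalue, 3.8478, is at most the vertex count 8.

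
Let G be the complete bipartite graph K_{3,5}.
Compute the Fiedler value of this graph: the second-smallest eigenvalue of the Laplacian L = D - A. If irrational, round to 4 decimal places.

3

The graph has 8 vertices and degree multiset [5, 5, 5, 3, 3, 3, 3, 3]; D is the diagonal matrix of degrees and L = D - A. The smallest Laplacian eigenvalue is always 0. The next one, lambda_2 = 3, measures how hard the graph is to disconnect: larger values mean better connectivity. There is one zero in the spectrum, matching the 1 component.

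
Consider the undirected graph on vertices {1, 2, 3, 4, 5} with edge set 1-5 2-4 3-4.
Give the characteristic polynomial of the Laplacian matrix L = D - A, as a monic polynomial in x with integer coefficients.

Reading degrees in the order [1, 2, 3, 4, 5] gives [1, 1, 1, 2, 1]; set D = diag(1, 1, 1, 2, 1) and form L = D - A. Computing det(xI - L) by cofactor expansion (or equivalently via sum-over-permutations) gives x^5 - 6x^4 + 11x^3 - 6x^2. The coefficient of x^4 equals -trace(L) = -6, matching the sum of degrees. The largest eigenvalue, 3, is at most the vertex count 5. The eigenvalues sum to 6, which equals trace(L) = 2|E|.

x^5 - 6x^4 + 11x^3 - 6x^2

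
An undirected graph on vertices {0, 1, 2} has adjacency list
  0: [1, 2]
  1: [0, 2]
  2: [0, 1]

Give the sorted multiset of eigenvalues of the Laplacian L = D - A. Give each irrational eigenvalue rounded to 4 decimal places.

Each diagonal entry of L is the vertex degree and each off-diagonal entry is -1 where an edge is present, 0 otherwise; in the order [0, 1, 2] the diagonal is [2, 2, 2]. Since every row of L sums to 0, the all-ones vector is in the kernel and 0 is an eigenvalue. The largest eigenvalue, 3, is at most the vertex count 3. The eigenvalues sum to 6, which equals trace(L) = 2|E|.

[0, 3, 3]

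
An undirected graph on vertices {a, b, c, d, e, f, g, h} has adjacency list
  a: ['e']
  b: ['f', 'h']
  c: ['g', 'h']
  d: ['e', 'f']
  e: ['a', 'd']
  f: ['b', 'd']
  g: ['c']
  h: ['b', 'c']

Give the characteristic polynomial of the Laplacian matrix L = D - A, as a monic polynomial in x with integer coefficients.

x^8 - 14x^7 + 78x^6 - 220x^5 + 330x^4 - 252x^3 + 84x^2 - 8x

Each diagonal entry of L is the vertex degree and each off-diagonal entry is -1 where an edge is present, 0 otherwise; in the order [a, b, c, d, e, f, g, h] the diagonal is [1, 2, 2, 2, 2, 2, 1, 2]. Computing det(xI - L) by cofactor expansion (or equivalently via sum-over-permutations) gives x^8 - 14x^7 + 78x^6 - 220x^5 + 330x^4 - 252x^3 + 84x^2 - 8x. Since p(0) = det(-L) = 0, x divides p(x). The largest eigenvalue, 3.8478, is at most the vertex count 8.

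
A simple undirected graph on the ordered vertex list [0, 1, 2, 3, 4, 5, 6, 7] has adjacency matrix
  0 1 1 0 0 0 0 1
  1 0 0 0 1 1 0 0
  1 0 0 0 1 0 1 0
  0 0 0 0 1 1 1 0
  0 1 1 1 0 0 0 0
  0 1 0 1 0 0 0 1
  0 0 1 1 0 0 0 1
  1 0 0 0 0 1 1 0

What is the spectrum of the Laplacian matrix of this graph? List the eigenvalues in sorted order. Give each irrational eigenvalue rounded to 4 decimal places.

[0, 2, 2, 2, 4, 4, 4, 6]

With the vertex order [0, 1, 2, 3, 4, 5, 6, 7], the degrees are [3, 3, 3, 3, 3, 3, 3, 3], giving D = diag(3, 3, 3, 3, 3, 3, 3, 3) and L = D - A. Since every row of L sums to 0, the all-ones vector is in the kernel and 0 is an eigenvalue. By the matrix-tree theorem the graph has (1/8) * product of the nonzero eigenvalues = 384 spanning trees. The eigenvalues sum to 24, which equals trace(L) = 2|E|.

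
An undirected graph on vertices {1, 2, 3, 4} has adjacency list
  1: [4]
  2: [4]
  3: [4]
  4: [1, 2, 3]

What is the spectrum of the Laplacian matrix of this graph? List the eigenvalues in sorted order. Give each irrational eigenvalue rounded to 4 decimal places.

With the vertex order [1, 2, 3, 4], the degrees are [1, 1, 1, 3], giving D = diag(1, 1, 1, 3) and L = D - A. Since every row of L sums to 0, the all-ones vector is in the kernel and 0 is an eigenvalue. By the matrix-tree theorem the graph has (1/4) * product of the nonzero eigenvalues = 1 spanning tree. The largest eigenvalue, 4, is at most the vertex count 4.

[0, 1, 1, 4]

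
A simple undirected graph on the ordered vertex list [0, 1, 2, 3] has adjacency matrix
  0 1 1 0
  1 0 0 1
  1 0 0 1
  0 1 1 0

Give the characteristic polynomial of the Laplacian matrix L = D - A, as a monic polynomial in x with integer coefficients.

x^4 - 8x^3 + 20x^2 - 16x

With the vertex order [0, 1, 2, 3], the degrees are [2, 2, 2, 2], giving D = diag(2, 2, 2, 2) and L = D - A. Computing det(xI - L) by cofactor expansion (or equivalently via sum-over-permutations) gives x^4 - 8x^3 + 20x^2 - 16x. The constant term is 0 because L is singular (the all-ones vector lies in its kernel). There is one zero in the spectrum, matching the 1 component. The eigenvalues sum to 8, which equals trace(L) = 2|E|.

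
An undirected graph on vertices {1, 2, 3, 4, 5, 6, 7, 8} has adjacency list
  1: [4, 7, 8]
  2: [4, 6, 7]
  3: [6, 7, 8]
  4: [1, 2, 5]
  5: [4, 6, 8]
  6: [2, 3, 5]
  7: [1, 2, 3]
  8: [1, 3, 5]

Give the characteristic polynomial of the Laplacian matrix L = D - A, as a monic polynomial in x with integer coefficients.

x^8 - 24x^7 + 240x^6 - 1296x^5 + 4080x^4 - 7488x^3 + 7424x^2 - 3072x

With the vertex order [1, 2, 3, 4, 5, 6, 7, 8], the degrees are [3, 3, 3, 3, 3, 3, 3, 3], giving D = diag(3, 3, 3, 3, 3, 3, 3, 3) and L = D - A. Computing det(xI - L) by cofactor expansion (or equivalently via sum-over-permutations) gives x^8 - 24x^7 + 240x^6 - 1296x^5 + 4080x^4 - 7488x^3 + 7424x^2 - 3072x. Since p(0) = det(-L) = 0, x divides p(x). The eigenvalues sum to 24, which equals trace(L) = 2|E|. By the matrix-tree theorem the graph has (1/8) * product of the nonzero eigenvalues = 384 spanning trees.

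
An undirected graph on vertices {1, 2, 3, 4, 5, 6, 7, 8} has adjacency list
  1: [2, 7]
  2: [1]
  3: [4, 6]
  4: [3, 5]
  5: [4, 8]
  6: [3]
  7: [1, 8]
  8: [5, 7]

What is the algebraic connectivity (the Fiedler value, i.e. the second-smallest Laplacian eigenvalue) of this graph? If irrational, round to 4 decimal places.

0.1522

With the vertex order [1, 2, 3, 4, 5, 6, 7, 8], the degrees are [2, 1, 2, 2, 2, 1, 2, 2], giving D = diag(2, 1, 2, 2, 2, 1, 2, 2) and L = D - A. The smallest Laplacian eigenvalue is always 0. The next one, lambda_2 = 0.1522, measures how hard the graph is to disconnect: larger values mean better connectivity. The eigenvalues sum to 14, which equals trace(L) = 2|E|.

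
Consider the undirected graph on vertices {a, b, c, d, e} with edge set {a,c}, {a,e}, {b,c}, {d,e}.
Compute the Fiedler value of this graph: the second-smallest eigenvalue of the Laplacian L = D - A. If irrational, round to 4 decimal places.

Each diagonal entry of L is the vertex degree and each off-diagonal entry is -1 where an edge is present, 0 otherwise; in the order [a, b, c, d, e] the diagonal is [2, 1, 2, 1, 2]. Computing the eigenvalues of L and sorting gives [0, 0.3820, 1.3820, 2.6180, 3.6180]. The Fiedler value lambda_2 = 0.3820 is strictly positive, so the graph is connected. There is one zero in the spectrum, matching the 1 component.

0.3820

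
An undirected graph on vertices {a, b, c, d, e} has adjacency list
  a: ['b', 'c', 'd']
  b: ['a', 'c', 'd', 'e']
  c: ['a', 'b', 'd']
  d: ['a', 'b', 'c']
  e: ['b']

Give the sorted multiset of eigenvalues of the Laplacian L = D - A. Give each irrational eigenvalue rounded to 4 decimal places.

[0, 1, 4, 4, 5]

Reading degrees in the order [a, b, c, d, e] gives [3, 4, 3, 3, 1]; set D = diag(3, 4, 3, 3, 1) and form L = D - A. L is symmetric positive semidefinite, so every eigenvalue is real and nonnegative. By the matrix-tree theorem the graph has (1/5) * product of the nonzero eigenvalues = 16 spanning trees.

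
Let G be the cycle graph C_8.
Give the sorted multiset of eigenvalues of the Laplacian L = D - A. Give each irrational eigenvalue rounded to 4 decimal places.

[0, 0.5858, 0.5858, 2, 2, 3.4142, 3.4142, 4]

The graph has 8 vertices and degree multiset [2, 2, 2, 2, 2, 2, 2, 2]; D is the diagonal matrix of degrees and L = D - A. The multiplicity of 0 as a Laplacian eigenvalue equals the number of connected components. The eigenvalues sum to 16, which equals trace(L) = 2|E|.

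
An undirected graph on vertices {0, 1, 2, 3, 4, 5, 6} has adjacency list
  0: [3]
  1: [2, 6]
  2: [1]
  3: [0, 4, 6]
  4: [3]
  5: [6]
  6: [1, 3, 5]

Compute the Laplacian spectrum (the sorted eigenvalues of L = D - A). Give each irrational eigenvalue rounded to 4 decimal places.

With the vertex order [0, 1, 2, 3, 4, 5, 6], the degrees are [1, 2, 1, 3, 1, 1, 3], giving D = diag(1, 2, 1, 3, 1, 1, 3) and L = D - A. Diagonalising L (or applying a numerical eigensolver to the 7x7 matrix) gives the spectrum above. The single zero eigenvalue shows the graph is connected. By the matrix-tree theorem the graph has (1/7) * product of the nonzero eigenvalues = 1 spanning tree.

[0, 0.3217, 0.6802, 1, 2.1397, 3.2297, 4.6287]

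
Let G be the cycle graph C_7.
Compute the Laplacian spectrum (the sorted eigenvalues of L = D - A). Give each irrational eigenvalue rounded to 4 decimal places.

[0, 0.7530, 0.7530, 2.4450, 2.4450, 3.8019, 3.8019]

The graph has 7 vertices and degree multiset [2, 2, 2, 2, 2, 2, 2]; D is the diagonal matrix of degrees and L = D - A. L is symmetric positive semidefinite, so every eigenvalue is real and nonnegative. The eigenvalues sum to 14, which equals trace(L) = 2|E|. The largest eigenvalue, 3.8019, is at most the vertex count 7.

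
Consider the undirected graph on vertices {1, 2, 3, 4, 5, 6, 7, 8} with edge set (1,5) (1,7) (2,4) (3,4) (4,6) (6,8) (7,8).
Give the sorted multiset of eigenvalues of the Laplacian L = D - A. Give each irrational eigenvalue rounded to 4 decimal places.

With the vertex order [1, 2, 3, 4, 5, 6, 7, 8], the degrees are [2, 1, 1, 3, 1, 2, 2, 2], giving D = diag(2, 1, 1, 3, 1, 2, 2, 2) and L = D - A. Diagonalising L (or applying a numerical eigensolver to the 8x8 matrix) gives the spectrum above. The eigenvalues sum to 14, which equals trace(L) = 2|E|. There is one zero in the spectrum, matching the 1 component.

[0, 0.1667, 0.7276, 1, 1.6353, 2.6729, 3.5643, 4.2332]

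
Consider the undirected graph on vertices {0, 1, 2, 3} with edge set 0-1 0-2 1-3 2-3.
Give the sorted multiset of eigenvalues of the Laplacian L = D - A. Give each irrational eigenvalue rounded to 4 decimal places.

Reading degrees in the order [0, 1, 2, 3] gives [2, 2, 2, 2]; set D = diag(2, 2, 2, 2) and form L = D - A. Since every row of L sums to 0, the all-ones vector is in the kernel and 0 is an eigenvalue. The single zero eigenvalue shows the graph is connected. The largest eigenvalue, 4, is at most the vertex count 4.

[0, 2, 2, 4]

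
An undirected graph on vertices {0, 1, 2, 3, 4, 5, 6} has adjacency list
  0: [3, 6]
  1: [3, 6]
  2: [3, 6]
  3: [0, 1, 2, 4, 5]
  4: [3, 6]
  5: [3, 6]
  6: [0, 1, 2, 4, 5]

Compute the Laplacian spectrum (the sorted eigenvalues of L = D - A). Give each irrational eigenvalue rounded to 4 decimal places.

[0, 2, 2, 2, 2, 5, 7]

Reading degrees in the order [0, 1, 2, 3, 4, 5, 6] gives [2, 2, 2, 5, 2, 2, 5]; set D = diag(2, 2, 2, 5, 2, 2, 5) and form L = D - A. Diagonalising L (or applying a numerical eigensolver to the 7x7 matrix) gives the spectrum above.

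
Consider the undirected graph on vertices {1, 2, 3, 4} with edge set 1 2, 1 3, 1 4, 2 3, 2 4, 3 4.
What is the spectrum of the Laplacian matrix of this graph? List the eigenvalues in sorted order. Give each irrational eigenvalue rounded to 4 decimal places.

[0, 4, 4, 4]

Reading degrees in the order [1, 2, 3, 4] gives [3, 3, 3, 3]; set D = diag(3, 3, 3, 3) and form L = D - A. L is symmetric positive semidefinite, so every eigenvalue is real and nonnegative. By the matrix-tree theorem the graph has (1/4) * product of the nonzero eigenvalues = 16 spanning trees.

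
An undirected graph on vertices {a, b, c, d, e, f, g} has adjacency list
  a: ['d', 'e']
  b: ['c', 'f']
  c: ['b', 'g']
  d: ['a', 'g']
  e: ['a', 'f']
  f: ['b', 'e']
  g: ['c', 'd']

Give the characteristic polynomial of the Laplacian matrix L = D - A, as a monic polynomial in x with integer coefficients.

x^7 - 14x^6 + 77x^5 - 210x^4 + 294x^3 - 196x^2 + 49x

Reading degrees in the order [a, b, c, d, e, f, g] gives [2, 2, 2, 2, 2, 2, 2]; set D = diag(2, 2, 2, 2, 2, 2, 2) and form L = D - A. L has integer entries, so p(x) = det(xI - L) has integer coefficients. Expanding the determinant yields x^7 - 14x^6 + 77x^5 - 210x^4 + 294x^3 - 196x^2 + 49x. The coefficient of x^6 equals -trace(L) = -14, matching the sum of degrees. By the matrix-tree theorem the graph has (1/7) * product of the nonzero eigenvalues = 7 spanning trees.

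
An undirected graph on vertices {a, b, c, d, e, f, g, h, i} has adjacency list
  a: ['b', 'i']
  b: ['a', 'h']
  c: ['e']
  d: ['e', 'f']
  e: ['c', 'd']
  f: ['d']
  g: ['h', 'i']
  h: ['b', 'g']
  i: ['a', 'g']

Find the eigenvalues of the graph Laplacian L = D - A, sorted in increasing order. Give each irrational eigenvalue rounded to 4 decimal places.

Reading degrees in the order [a, b, c, d, e, f, g, h, i] gives [2, 2, 1, 2, 2, 1, 2, 2, 2]; set D = diag(2, 2, 1, 2, 2, 1, 2, 2, 2) and form L = D - A. L is symmetric positive semidefinite, so every eigenvalue is real and nonnegative. The 2 zero eigenvalues correspond to the 2 connected components. The largest eigenvalue, 3.6180, is at most the vertex count 9. The eigenvalues sum to 16, which equals trace(L) = 2|E|.

[0, 0, 0.5858, 1.3820, 1.3820, 2, 3.4142, 3.6180, 3.6180]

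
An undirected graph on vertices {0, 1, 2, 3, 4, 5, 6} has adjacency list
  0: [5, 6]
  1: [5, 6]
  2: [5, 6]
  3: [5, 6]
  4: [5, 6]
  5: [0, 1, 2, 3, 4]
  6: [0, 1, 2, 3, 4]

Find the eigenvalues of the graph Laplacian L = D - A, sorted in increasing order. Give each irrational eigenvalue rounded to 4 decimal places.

Each diagonal entry of L is the vertex degree and each off-diagonal entry is -1 where an edge is present, 0 otherwise; in the order [0, 1, 2, 3, 4, 5, 6] the diagonal is [2, 2, 2, 2, 2, 5, 5]. L is symmetric positive semidefinite, so every eigenvalue is real and nonnegative. The single zero eigenvalue shows the graph is connected. The eigenvalues sum to 20, which equals trace(L) = 2|E|.

[0, 2, 2, 2, 2, 5, 7]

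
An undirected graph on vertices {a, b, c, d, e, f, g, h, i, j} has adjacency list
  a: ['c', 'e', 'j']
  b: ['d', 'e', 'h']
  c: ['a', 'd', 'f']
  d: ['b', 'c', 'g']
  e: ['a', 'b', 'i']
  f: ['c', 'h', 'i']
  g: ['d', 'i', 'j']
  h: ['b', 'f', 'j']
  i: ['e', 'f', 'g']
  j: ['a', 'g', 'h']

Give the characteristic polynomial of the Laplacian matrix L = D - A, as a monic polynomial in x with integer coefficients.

With the vertex order [a, b, c, d, e, f, g, h, i, j], the degrees are [3, 3, 3, 3, 3, 3, 3, 3, 3, 3], giving D = diag(3, 3, 3, 3, 3, 3, 3, 3, 3, 3) and L = D - A. L has integer entries, so p(x) = det(xI - L) has integer coefficients. Expanding the determinant yields x^10 - 30x^9 + 390x^8 - 2880x^7 + 13305x^6 - 39882x^5 + 77640x^4 - 94800x^3 + 66000x^2 - 20000x. The coefficient of x^9 equals -trace(L) = -30, matching the sum of degrees. By the matrix-tree theorem the graph has (1/10) * product of the nonzero eigenvalues = 2000 spanning trees. The eigenvalues sum to 30, which equals trace(L) = 2|E|.

x^10 - 30x^9 + 390x^8 - 2880x^7 + 13305x^6 - 39882x^5 + 77640x^4 - 94800x^3 + 66000x^2 - 20000x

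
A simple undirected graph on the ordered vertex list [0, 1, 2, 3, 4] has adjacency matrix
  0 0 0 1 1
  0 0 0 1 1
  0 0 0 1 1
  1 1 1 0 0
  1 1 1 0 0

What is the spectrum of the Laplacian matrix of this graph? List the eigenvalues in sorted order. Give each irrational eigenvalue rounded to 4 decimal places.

Reading degrees in the order [0, 1, 2, 3, 4] gives [2, 2, 2, 3, 3]; set D = diag(2, 2, 2, 3, 3) and form L = D - A. L is symmetric positive semidefinite, so every eigenvalue is real and nonnegative.

[0, 2, 2, 3, 5]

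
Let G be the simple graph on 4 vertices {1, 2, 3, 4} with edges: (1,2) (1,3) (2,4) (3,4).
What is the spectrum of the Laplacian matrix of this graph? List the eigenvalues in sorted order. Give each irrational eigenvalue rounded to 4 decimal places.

Reading degrees in the order [1, 2, 3, 4] gives [2, 2, 2, 2]; set D = diag(2, 2, 2, 2) and form L = D - A. The multiplicity of 0 as a Laplacian eigenvalue equals the number of connected components.

[0, 2, 2, 4]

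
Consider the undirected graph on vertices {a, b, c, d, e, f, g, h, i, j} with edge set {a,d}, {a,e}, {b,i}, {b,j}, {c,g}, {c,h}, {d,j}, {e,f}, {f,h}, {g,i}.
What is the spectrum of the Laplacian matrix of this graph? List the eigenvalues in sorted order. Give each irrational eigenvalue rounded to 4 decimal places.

Each diagonal entry of L is the vertex degree and each off-diagonal entry is -1 where an edge is present, 0 otherwise; in the order [a, b, c, d, e, f, g, h, i, j] the diagonal is [2, 2, 2, 2, 2, 2, 2, 2, 2, 2]. L is symmetric positive semidefinite, so every eigenvalue is real and nonnegative.

[0, 0.3820, 0.3820, 1.3820, 1.3820, 2.6180, 2.6180, 3.6180, 3.6180, 4]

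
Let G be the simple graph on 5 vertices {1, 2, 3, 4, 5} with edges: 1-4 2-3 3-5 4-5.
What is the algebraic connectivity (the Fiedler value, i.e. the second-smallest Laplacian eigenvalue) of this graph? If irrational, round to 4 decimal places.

0.3820

Each diagonal entry of L is the vertex degree and each off-diagonal entry is -1 where an edge is present, 0 otherwise; in the order [1, 2, 3, 4, 5] the diagonal is [1, 1, 2, 2, 2]. The smallest Laplacian eigenvalue is always 0. The next one, lambda_2 = 0.3820, measures how hard the graph is to disconnect: larger values mean better connectivity. There is one zero in the spectrum, matching the 1 component.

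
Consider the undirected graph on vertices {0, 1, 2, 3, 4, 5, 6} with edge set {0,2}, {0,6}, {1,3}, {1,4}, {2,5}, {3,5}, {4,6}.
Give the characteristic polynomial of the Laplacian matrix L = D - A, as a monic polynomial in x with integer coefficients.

Reading degrees in the order [0, 1, 2, 3, 4, 5, 6] gives [2, 2, 2, 2, 2, 2, 2]; set D = diag(2, 2, 2, 2, 2, 2, 2) and form L = D - A. Computing det(xI - L) by cofactor expansion (or equivalently via sum-over-permutations) gives x^7 - 14x^6 + 77x^5 - 210x^4 + 294x^3 - 196x^2 + 49x. The constant term is 0 because L is singular (the all-ones vector lies in its kernel).

x^7 - 14x^6 + 77x^5 - 210x^4 + 294x^3 - 196x^2 + 49x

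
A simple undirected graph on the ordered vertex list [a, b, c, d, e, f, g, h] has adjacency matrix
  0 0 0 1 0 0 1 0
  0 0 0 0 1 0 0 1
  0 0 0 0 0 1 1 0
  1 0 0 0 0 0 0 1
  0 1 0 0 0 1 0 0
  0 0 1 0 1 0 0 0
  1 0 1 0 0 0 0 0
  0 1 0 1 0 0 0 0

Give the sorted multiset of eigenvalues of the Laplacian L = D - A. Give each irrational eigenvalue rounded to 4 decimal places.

With the vertex order [a, b, c, d, e, f, g, h], the degrees are [2, 2, 2, 2, 2, 2, 2, 2], giving D = diag(2, 2, 2, 2, 2, 2, 2, 2) and L = D - A. The multiplicity of 0 as a Laplacian eigenvalue equals the number of connected components. The single zero eigenvalue shows the graph is connected. The eigenvalues sum to 16, which equals trace(L) = 2|E|.

[0, 0.5858, 0.5858, 2, 2, 3.4142, 3.4142, 4]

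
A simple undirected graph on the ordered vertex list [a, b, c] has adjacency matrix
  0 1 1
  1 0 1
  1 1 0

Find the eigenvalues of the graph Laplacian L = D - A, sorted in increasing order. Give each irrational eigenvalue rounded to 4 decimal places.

Each diagonal entry of L is the vertex degree and each off-diagonal entry is -1 where an edge is present, 0 otherwise; in the order [a, b, c] the diagonal is [2, 2, 2]. Since every row of L sums to 0, the all-ones vector is in the kernel and 0 is an eigenvalue. The single zero eigenvalue shows the graph is connected. By the matrix-tree theorem the graph has (1/3) * product of the nonzero eigenvalues = 3 spanning trees.

[0, 3, 3]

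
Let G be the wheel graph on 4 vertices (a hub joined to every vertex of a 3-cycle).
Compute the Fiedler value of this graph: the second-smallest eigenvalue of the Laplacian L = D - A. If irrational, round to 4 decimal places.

The graph has 4 vertices and degree multiset [3, 3, 3, 3]; D is the diagonal matrix of degrees and L = D - A. Computing the eigenvalues of L and sorting gives [0, 4, 4, 4]. The Fiedler value lambda_2 = 4 is strictly positive, so the graph is connected. There is one zero in the spectrum, matching the 1 component. The eigenvalues sum to 12, which equals trace(L) = 2|E|.

4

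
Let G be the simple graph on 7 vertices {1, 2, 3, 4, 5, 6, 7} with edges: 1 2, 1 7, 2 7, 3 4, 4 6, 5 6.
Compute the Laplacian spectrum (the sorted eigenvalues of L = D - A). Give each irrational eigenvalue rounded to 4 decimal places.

[0, 0, 0.5858, 2, 3, 3, 3.4142]

Each diagonal entry of L is the vertex degree and each off-diagonal entry is -1 where an edge is present, 0 otherwise; in the order [1, 2, 3, 4, 5, 6, 7] the diagonal is [2, 2, 1, 2, 1, 2, 2]. Since every row of L sums to 0, the all-ones vector is in the kernel and 0 is an eigenvalue. The 2 zero eigenvalues correspond to the 2 connected components. The largest eigenvalue, 3.4142, is at most the vertex count 7.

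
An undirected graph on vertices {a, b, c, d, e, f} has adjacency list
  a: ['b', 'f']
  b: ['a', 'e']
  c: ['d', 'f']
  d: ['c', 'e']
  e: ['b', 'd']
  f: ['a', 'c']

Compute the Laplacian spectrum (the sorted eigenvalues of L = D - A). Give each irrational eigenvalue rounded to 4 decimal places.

Each diagonal entry of L is the vertex degree and each off-diagonal entry is -1 where an edge is present, 0 otherwise; in the order [a, b, c, d, e, f] the diagonal is [2, 2, 2, 2, 2, 2]. L is symmetric positive semidefinite, so every eigenvalue is real and nonnegative. The single zero eigenvalue shows the graph is connected.

[0, 1, 1, 3, 3, 4]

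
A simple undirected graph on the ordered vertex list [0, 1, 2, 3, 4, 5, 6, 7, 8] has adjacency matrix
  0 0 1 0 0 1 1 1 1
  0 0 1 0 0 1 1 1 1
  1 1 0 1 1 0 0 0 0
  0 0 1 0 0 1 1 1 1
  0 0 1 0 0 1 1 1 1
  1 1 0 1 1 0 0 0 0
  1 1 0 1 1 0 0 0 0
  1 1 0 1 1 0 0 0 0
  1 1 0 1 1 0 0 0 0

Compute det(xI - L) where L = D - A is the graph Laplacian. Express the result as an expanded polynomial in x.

With the vertex order [0, 1, 2, 3, 4, 5, 6, 7, 8], the degrees are [5, 5, 4, 5, 5, 4, 4, 4, 4], giving D = diag(5, 5, 4, 5, 5, 4, 4, 4, 4) and L = D - A. The eigenvalues of L are [0, 4, 4, 4, 4, 5, 5, 5, 9]; the characteristic polynomial is the product of (x - lambda_i), which multiplies out to x^9 - 40x^8 + 690x^7 - 6720x^6 + 40485x^5 - 154704x^4 + 366560x^3 - 492800x^2 + 288000x. The constant term is 0 because L is singular (the all-ones vector lies in its kernel).

x^9 - 40x^8 + 690x^7 - 6720x^6 + 40485x^5 - 154704x^4 + 366560x^3 - 492800x^2 + 288000x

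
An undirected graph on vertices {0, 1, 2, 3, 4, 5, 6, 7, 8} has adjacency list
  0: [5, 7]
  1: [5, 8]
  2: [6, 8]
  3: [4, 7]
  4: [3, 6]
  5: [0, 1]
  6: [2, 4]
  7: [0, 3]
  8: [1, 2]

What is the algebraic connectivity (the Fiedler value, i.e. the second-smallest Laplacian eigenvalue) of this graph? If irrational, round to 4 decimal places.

Each diagonal entry of L is the vertex degree and each off-diagonal entry is -1 where an edge is present, 0 otherwise; in the order [0, 1, 2, 3, 4, 5, 6, 7, 8] the diagonal is [2, 2, 2, 2, 2, 2, 2, 2, 2]. The sorted Laplacian eigenvalues are [0, 0.4679, 0.4679, 1.6527, 1.6527, 3, 3, 3.8794, 3.8794]; the algebraic connectivity is the second entry, 0.4679. By the matrix-tree theorem the graph has (1/9) * product of the nonzero eigenvalues = 9 spanning trees. The largest eigenvalue, 3.8794, is at most the vertex count 9.

0.4679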